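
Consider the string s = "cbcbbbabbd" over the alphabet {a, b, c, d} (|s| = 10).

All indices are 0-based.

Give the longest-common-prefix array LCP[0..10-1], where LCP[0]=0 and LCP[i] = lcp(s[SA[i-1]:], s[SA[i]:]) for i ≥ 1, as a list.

sorted suffixes:
  #0 SA[0]=6  'abbd'
  #1 SA[1]=5  'babbd'
  #2 SA[2]=4  'bbabbd'
  #3 SA[3]=3  'bbbabbd'
  #4 SA[4]=7  'bbd'
  #5 SA[5]=1  'bcbbbabbd'
  #6 SA[6]=8  'bd'
  #7 SA[7]=2  'cbbbabbd'
  #8 SA[8]=0  'cbcbbbabbd'
  #9 SA[9]=9  'd'

SA = [6, 5, 4, 3, 7, 1, 8, 2, 0, 9]
i: (SA[i-1],SA[i]) lcp shared
  1: (6,5) 0 ''
  2: (5,4) 1 'b'
  3: (4,3) 2 'bb'
  4: (3,7) 2 'bb'
  5: (7,1) 1 'b'
  6: (1,8) 1 'b'
  7: (8,2) 0 ''
  8: (2,0) 2 'cb'
  9: (0,9) 0 ''

[0, 0, 1, 2, 2, 1, 1, 0, 2, 0]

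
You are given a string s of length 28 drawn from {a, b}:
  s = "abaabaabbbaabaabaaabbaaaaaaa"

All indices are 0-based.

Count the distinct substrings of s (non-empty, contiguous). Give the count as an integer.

sorted suffixes:
  #0 SA[0]=27  'a'
  #1 SA[1]=26  'aa'
  #2 SA[2]=25  'aaa'
  #3 SA[3]=24  'aaaa'
  #4 SA[4]=23  'aaaaa'
  #5 SA[5]=22  'aaaaaa'
  #6 SA[6]=21  'aaaaaaa'
  #7 SA[7]=16  'aaabbaaaaaaa'
  #8 SA[8]=13  'aabaaabbaaaaaaa'
  #9 SA[9]=10  'aabaabaaabbaaaaaaa'
  #10 SA[10]=2  'aabaabbbaabaabaaabbaaaaaaa'
  #11 SA[11]=17  'aabbaaaaaaa'
  #12 SA[12]=5  'aabbbaabaabaaabbaaaaaaa'
  #13 SA[13]=14  'abaaabbaaaaaaa'
  #14 SA[14]=11  'abaabaaabbaaaaaaa'
  #15 SA[15]=0  'abaabaabbbaabaabaaabbaaaaaaa'
  #16 SA[16]=3  'abaabbbaabaabaaabbaaaaaaa'
  #17 SA[17]=18  'abbaaaaaaa'
  #18 SA[18]=6  'abbbaabaabaaabbaaaaaaa'
  #19 SA[19]=20  'baaaaaaa'
  #20 SA[20]=15  'baaabbaaaaaaa'
  #21 SA[21]=12  'baabaaabbaaaaaaa'
  #22 SA[22]=9  'baabaabaaabbaaaaaaa'
  #23 SA[23]=1  'baabaabbbaabaabaaabbaaaaaaa'
  #24 SA[24]=4  'baabbbaabaabaaabbaaaaaaa'
  #25 SA[25]=19  'bbaaaaaaa'
  #26 SA[26]=8  'bbaabaabaaabbaaaaaaa'
  #27 SA[27]=7  'bbbaabaabaaabbaaaaaaa'

SA = [27, 26, 25, 24, 23, 22, 21, 16, 13, 10, 2, 17, 5, 14, 11, 0, 3, 18, 6, 20, 15, 12, 9, 1, 4, 19, 8, 7]
i: (SA[i-1],SA[i]) lcp shared
  1: (27,26) 1 'a'
  2: (26,25) 2 'aa'
  3: (25,24) 3 'aaa'
  4: (24,23) 4 'aaaa'
  5: (23,22) 5 'aaaaa'
  6: (22,21) 6 'aaaaaa'
  7: (21,16) 3 'aaa'
  8: (16,13) 2 'aa'
  9: (13,10) 5 'aabaa'
  10: (10,2) 6 'aabaab'
  11: (2,17) 3 'aab'
  12: (17,5) 4 'aabb'
  13: (5,14) 1 'a'
  14: (14,11) 4 'abaa'
  15: (11,0) 7 'abaabaa'
  16: (0,3) 5 'abaab'
  17: (3,18) 2 'ab'
  18: (18,6) 3 'abb'
  19: (6,20) 0 ''
  20: (20,15) 4 'baaa'
  21: (15,12) 3 'baa'
  22: (12,9) 6 'baabaa'
  23: (9,1) 7 'baabaab'
  24: (1,4) 4 'baab'
  25: (4,19) 1 'b'
  26: (19,8) 4 'bbaa'
  27: (8,7) 2 'bb'

n(n+1)/2 = 28·29/2 = 406
Σ LCP = 0 + 1 + 2 + 3 + 4 + 5 + 6 + 3 + 2 + 5 + 6 + 3 + 4 + 1 + 4 + 7 + 5 + 2 + 3 + 0 + 4 + 3 + 6 + 7 + 4 + 1 + 4 + 2 = 97
distinct = 406 − 97 = 309

309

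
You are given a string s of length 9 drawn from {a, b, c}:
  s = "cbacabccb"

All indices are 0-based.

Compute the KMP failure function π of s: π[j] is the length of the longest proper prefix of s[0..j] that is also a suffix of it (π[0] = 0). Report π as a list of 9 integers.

π[0] = 0
j=1 s[j]='b': π[1]=0 (border '')
j=2 s[j]='a': π[2]=0 (border '')
j=3 s[j]='c': π[3]=1 (border 'c')
j=4 s[j]='a': k: 1→0; π[4]=0 (border '')
j=5 s[j]='b': π[5]=0 (border '')
j=6 s[j]='c': π[6]=1 (border 'c')
j=7 s[j]='c': k: 1→0; π[7]=1 (border 'c')
j=8 s[j]='b': π[8]=2 (border 'cb')

[0, 0, 0, 1, 0, 0, 1, 1, 2]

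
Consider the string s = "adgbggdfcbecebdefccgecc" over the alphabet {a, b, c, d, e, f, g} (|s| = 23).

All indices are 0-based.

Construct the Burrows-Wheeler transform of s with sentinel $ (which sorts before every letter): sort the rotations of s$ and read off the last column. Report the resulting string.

c$ecgcfefecbgacgbddedgcb

rank  rotation                  last
    0  $adgbggdfcbecebdefccgecc  c
    1  adgbggdfcbecebdefccgecc$  $
    2  bdefccgecc$adgbggdfcbece  e
    3  becebdefccgecc$adgbggdfc  c
    4  bggdfcbecebdefccgecc$adg  g
    5  c$adgbggdfcbecebdefccgec  c
    6  cbecebdefccgecc$adgbggdf  f
    7  cc$adgbggdfcbecebdefccge  e
    8  ccgecc$adgbggdfcbecebdef  f
    9  cebdefccgecc$adgbggdfcbe  e
   10  cgecc$adgbggdfcbecebdefc  c
   11  defccgecc$adgbggdfcbeceb  b
   12  dfcbecebdefccgecc$adgbgg  g
   13  dgbggdfcbecebdefccgecc$a  a
   14  ebdefccgecc$adgbggdfcbec  c
   15  ecc$adgbggdfcbecebdefccg  g
   16  ecebdefccgecc$adgbggdfcb  b
   17  efccgecc$adgbggdfcbecebd  d
   18  fcbecebdefccgecc$adgbggd  d
   19  fccgecc$adgbggdfcbecebde  e
   20  gbggdfcbecebdefccgecc$ad  d
   21  gdfcbecebdefccgecc$adgbg  g
   22  gecc$adgbggdfcbecebdefcc  c
   23  ggdfcbecebdefccgecc$adgb  b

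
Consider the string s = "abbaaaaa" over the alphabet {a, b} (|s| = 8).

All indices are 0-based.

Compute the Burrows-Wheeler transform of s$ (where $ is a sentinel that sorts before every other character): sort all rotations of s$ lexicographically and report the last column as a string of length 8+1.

aaaaab$ba

rank  rotation   last
    0  $abbaaaaa  a
    1  a$abbaaaa  a
    2  aa$abbaaa  a
    3  aaa$abbaa  a
    4  aaaa$abba  a
    5  aaaaa$abb  b
    6  abbaaaaa$  $
    7  baaaaa$ab  b
    8  bbaaaaa$a  a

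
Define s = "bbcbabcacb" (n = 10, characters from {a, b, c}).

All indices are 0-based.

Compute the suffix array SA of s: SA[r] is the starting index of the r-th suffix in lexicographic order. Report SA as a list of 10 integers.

sorted suffixes:
  #0 SA[0]=4  'abcacb'
  #1 SA[1]=7  'acb'
  #2 SA[2]=9  'b'
  #3 SA[3]=3  'babcacb'
  #4 SA[4]=0  'bbcbabcacb'
  #5 SA[5]=5  'bcacb'
  #6 SA[6]=1  'bcbabcacb'
  #7 SA[7]=6  'cacb'
  #8 SA[8]=8  'cb'
  #9 SA[9]=2  'cbabcacb'

[4, 7, 9, 3, 0, 5, 1, 6, 8, 2]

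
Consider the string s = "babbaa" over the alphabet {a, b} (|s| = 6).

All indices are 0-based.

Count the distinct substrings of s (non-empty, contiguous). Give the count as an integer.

sorted suffixes:
  #0 SA[0]=5  'a'
  #1 SA[1]=4  'aa'
  #2 SA[2]=1  'abbaa'
  #3 SA[3]=3  'baa'
  #4 SA[4]=0  'babbaa'
  #5 SA[5]=2  'bbaa'

SA = [5, 4, 1, 3, 0, 2]
[i] adj suffixes → lcp
  [1] 5/4 → 1 ('a')
  [2] 4/1 → 1 ('a')
  [3] 1/3 → 0 ('')
  [4] 3/0 → 2 ('ba')
  [5] 0/2 → 1 ('b')

n(n+1)/2 = 6·7/2 = 21
Σ LCP = 0 + 1 + 1 + 0 + 2 + 1 = 5
distinct = 21 − 5 = 16

16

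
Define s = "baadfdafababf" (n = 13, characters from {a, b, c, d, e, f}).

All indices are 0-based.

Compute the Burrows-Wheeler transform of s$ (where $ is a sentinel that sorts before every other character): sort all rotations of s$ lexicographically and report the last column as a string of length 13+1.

fbfbad$aafabad

rank  rotation        last
    0  $baadfdafababf  f
    1  aadfdafababf$b  b
    2  ababf$baadfdaf  f
    3  abf$baadfdafab  b
    4  adfdafababf$ba  a
    5  afababf$baadfd  d
    6  baadfdafababf$  $
    7  babf$baadfdafa  a
    8  bf$baadfdafaba  a
    9  dafababf$baadf  f
   10  dfdafababf$baa  a
   11  f$baadfdafabab  b
   12  fababf$baadfda  a
   13  fdafababf$baad  d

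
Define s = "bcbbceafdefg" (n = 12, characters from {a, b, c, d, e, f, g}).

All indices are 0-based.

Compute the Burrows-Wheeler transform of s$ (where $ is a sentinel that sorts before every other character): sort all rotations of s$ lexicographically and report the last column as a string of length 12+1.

gec$bbbfcdaef

rank  rotation       last
    0  $bcbbceafdefg  g
    1  afdefg$bcbbce  e
    2  bbceafdefg$bc  c
    3  bcbbceafdefg$  $
    4  bceafdefg$bcb  b
    5  cbbceafdefg$b  b
    6  ceafdefg$bcbb  b
    7  defg$bcbbceaf  f
    8  eafdefg$bcbbc  c
    9  efg$bcbbceafd  d
   10  fdefg$bcbbcea  a
   11  fg$bcbbceafde  e
   12  g$bcbbceafdef  f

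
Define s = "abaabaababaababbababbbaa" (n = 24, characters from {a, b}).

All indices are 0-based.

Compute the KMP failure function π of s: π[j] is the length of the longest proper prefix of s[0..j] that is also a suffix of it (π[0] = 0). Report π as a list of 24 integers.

π[0] = 0
j=1 s[j]='b': π[1]=0 (border '')
j=2 s[j]='a': π[2]=1 (border 'a')
j=3 s[j]='a': k: 1→0; π[3]=1 (border 'a')
j=4 s[j]='b': π[4]=2 (border 'ab')
j=5 s[j]='a': π[5]=3 (border 'aba')
j=6 s[j]='a': π[6]=4 (border 'abaa')
j=7 s[j]='b': π[7]=5 (border 'abaab')
j=8 s[j]='a': π[8]=6 (border 'abaaba')
j=9 s[j]='b': k: 6→3→1; π[9]=2 (border 'ab')
j=10 s[j]='a': π[10]=3 (border 'aba')
j=11 s[j]='a': π[11]=4 (border 'abaa')
j=12 s[j]='b': π[12]=5 (border 'abaab')
j=13 s[j]='a': π[13]=6 (border 'abaaba')
j=14 s[j]='b': k: 6→3→1; π[14]=2 (border 'ab')
j=15 s[j]='b': k: 2→0; π[15]=0 (border '')
j=16 s[j]='a': π[16]=1 (border 'a')
j=17 s[j]='b': π[17]=2 (border 'ab')
j=18 s[j]='a': π[18]=3 (border 'aba')
j=19 s[j]='b': k: 3→1; π[19]=2 (border 'ab')
j=20 s[j]='b': k: 2→0; π[20]=0 (border '')
j=21 s[j]='b': π[21]=0 (border '')
j=22 s[j]='a': π[22]=1 (border 'a')
j=23 s[j]='a': k: 1→0; π[23]=1 (border 'a')

[0, 0, 1, 1, 2, 3, 4, 5, 6, 2, 3, 4, 5, 6, 2, 0, 1, 2, 3, 2, 0, 0, 1, 1]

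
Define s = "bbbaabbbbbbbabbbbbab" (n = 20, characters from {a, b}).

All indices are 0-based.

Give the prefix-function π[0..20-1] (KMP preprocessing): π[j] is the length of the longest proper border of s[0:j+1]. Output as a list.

π[0] = 0
j=1 s[j]='b': π[1]=1 (border 'b')
j=2 s[j]='b': π[2]=2 (border 'bb')
j=3 s[j]='a': k: 2→1→0; π[3]=0 (border '')
j=4 s[j]='a': π[4]=0 (border '')
j=5 s[j]='b': π[5]=1 (border 'b')
j=6 s[j]='b': π[6]=2 (border 'bb')
j=7 s[j]='b': π[7]=3 (border 'bbb')
j=8 s[j]='b': k: 3→2; π[8]=3 (border 'bbb')
j=9 s[j]='b': k: 3→2; π[9]=3 (border 'bbb')
j=10 s[j]='b': k: 3→2; π[10]=3 (border 'bbb')
j=11 s[j]='b': k: 3→2; π[11]=3 (border 'bbb')
j=12 s[j]='a': π[12]=4 (border 'bbba')
j=13 s[j]='b': k: 4→0; π[13]=1 (border 'b')
j=14 s[j]='b': π[14]=2 (border 'bb')
j=15 s[j]='b': π[15]=3 (border 'bbb')
j=16 s[j]='b': k: 3→2; π[16]=3 (border 'bbb')
j=17 s[j]='b': k: 3→2; π[17]=3 (border 'bbb')
j=18 s[j]='a': π[18]=4 (border 'bbba')
j=19 s[j]='b': k: 4→0; π[19]=1 (border 'b')

[0, 1, 2, 0, 0, 1, 2, 3, 3, 3, 3, 3, 4, 1, 2, 3, 3, 3, 4, 1]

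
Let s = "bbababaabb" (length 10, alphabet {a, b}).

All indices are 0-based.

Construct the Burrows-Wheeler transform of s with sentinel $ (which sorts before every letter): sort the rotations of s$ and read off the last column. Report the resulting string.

rank  rotation     last
    0  $bbababaabb  b
    1  aabb$bbabab  b
    2  abaabb$bbab  b
    3  ababaabb$bb  b
    4  abb$bbababa  a
    5  b$bbababaab  b
    6  baabb$bbaba  a
    7  babaabb$bba  a
    8  bababaabb$b  b
    9  bb$bbababaa  a
   10  bbababaabb$  $

bbbbabaaba$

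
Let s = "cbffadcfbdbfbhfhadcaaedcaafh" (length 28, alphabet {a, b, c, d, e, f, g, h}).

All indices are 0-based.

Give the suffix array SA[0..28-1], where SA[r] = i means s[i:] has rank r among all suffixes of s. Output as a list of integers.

[19, 24, 16, 4, 20, 25, 8, 10, 1, 12, 18, 23, 0, 6, 9, 17, 22, 5, 21, 3, 7, 11, 2, 26, 14, 27, 15, 13]

rank | idx | suffix
   0 |  19 | aaedcaafh
   1 |  24 | aafh
   2 |  16 | adcaaedcaafh
   3 |   4 | adcfbdbfbhfhadcaaedcaafh
   4 |  20 | aedcaafh
   5 |  25 | afh
   6 |   8 | bdbfbhfhadcaaedcaafh
   7 |  10 | bfbhfhadcaaedcaafh
   8 |   1 | bffadcfbdbfbhfhadcaaedcaafh
   9 |  12 | bhfhadcaaedcaafh
  10 |  18 | caaedcaafh
  11 |  23 | caafh
  12 |   0 | cbffadcfbdbfbhfhadcaaedcaafh
  13 |   6 | cfbdbfbhfhadcaaedcaafh
  14 |   9 | dbfbhfhadcaaedcaafh
  15 |  17 | dcaaedcaafh
  16 |  22 | dcaafh
  17 |   5 | dcfbdbfbhfhadcaaedcaafh
  18 |  21 | edcaafh
  19 |   3 | fadcfbdbfbhfhadcaaedcaafh
  20 |   7 | fbdbfbhfhadcaaedcaafh
  21 |  11 | fbhfhadcaaedcaafh
  22 |   2 | ffadcfbdbfbhfhadcaaedcaafh
  23 |  26 | fh
  24 |  14 | fhadcaaedcaafh
  25 |  27 | h
  26 |  15 | hadcaaedcaafh
  27 |  13 | hfhadcaaedcaafh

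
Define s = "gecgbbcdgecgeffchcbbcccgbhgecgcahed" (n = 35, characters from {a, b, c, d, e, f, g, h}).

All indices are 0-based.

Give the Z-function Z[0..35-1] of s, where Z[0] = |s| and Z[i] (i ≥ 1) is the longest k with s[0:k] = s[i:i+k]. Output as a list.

Z[0]=35
i=1: i≥r, start 0; Z[1]=0
i=2: i≥r, start 0; Z[2]=0
i=3: i≥r, start 0; Z[3]=1 extend→box=[3,4)
i=4: i≥r, start 0; Z[4]=0
i=5: i≥r, start 0; Z[5]=0
i=6: i≥r, start 0; Z[6]=0
i=7: i≥r, start 0; Z[7]=0
i=8: i≥r, start 0; Z[8]=4 extend→box=[8,12)
i=9: min(r-i=3, Z[1]=0)=0; Z[9]=0
i=10: min(r-i=2, Z[2]=0)=0; Z[10]=0
i=11: min(r-i=1, Z[3]=1)=1; Z[11]=2 extend→box=[11,13)
i=12: min(r-i=1, Z[1]=0)=0; Z[12]=0
i=13: i≥r, start 0; Z[13]=0
i=14: i≥r, start 0; Z[14]=0
i=15: i≥r, start 0; Z[15]=0
i=16: i≥r, start 0; Z[16]=0
i=17: i≥r, start 0; Z[17]=0
i=18: i≥r, start 0; Z[18]=0
i=19: i≥r, start 0; Z[19]=0
i=20: i≥r, start 0; Z[20]=0
i=21: i≥r, start 0; Z[21]=0
i=22: i≥r, start 0; Z[22]=0
i=23: i≥r, start 0; Z[23]=1 extend→box=[23,24)
i=24: i≥r, start 0; Z[24]=0
i=25: i≥r, start 0; Z[25]=0
i=26: i≥r, start 0; Z[26]=4 extend→box=[26,30)
i=27: min(r-i=3, Z[1]=0)=0; Z[27]=0
i=28: min(r-i=2, Z[2]=0)=0; Z[28]=0
i=29: min(r-i=1, Z[3]=1)=1; Z[29]=1
i=30: i≥r, start 0; Z[30]=0
i=31: i≥r, start 0; Z[31]=0
i=32: i≥r, start 0; Z[32]=0
i=33: i≥r, start 0; Z[33]=0
i=34: i≥r, start 0; Z[34]=0

[35, 0, 0, 1, 0, 0, 0, 0, 4, 0, 0, 2, 0, 0, 0, 0, 0, 0, 0, 0, 0, 0, 0, 1, 0, 0, 4, 0, 0, 1, 0, 0, 0, 0, 0]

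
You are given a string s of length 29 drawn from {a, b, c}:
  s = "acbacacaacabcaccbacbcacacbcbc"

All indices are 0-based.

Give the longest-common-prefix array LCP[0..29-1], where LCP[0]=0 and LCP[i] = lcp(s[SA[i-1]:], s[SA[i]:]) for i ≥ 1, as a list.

sorted suffixes:
  #0 SA[0]=7  'aacabcaccbacbcacacbcbc'
  #1 SA[1]=10  'abcaccbacbcacacbcbc'
  #2 SA[2]=5  'acaacabcaccbacbcacacbcbc'
  #3 SA[3]=8  'acabcaccbacbcacacbcbc'
  #4 SA[4]=3  'acacaacabcaccbacbcacacbcbc'
  #5 SA[5]=21  'acacbcbc'
  #6 SA[6]=0  'acbacacaacabcaccbacbcacacbcbc'
  #7 SA[7]=17  'acbcacacbcbc'
  #8 SA[8]=23  'acbcbc'
  #9 SA[9]=13  'accbacbcacacbcbc'
  #10 SA[10]=2  'bacacaacabcaccbacbcacacbcbc'
  #11 SA[11]=16  'bacbcacacbcbc'
  #12 SA[12]=27  'bc'
  #13 SA[13]=19  'bcacacbcbc'
  #14 SA[14]=11  'bcaccbacbcacacbcbc'
  #15 SA[15]=25  'bcbc'
  #16 SA[16]=28  'c'
  #17 SA[17]=6  'caacabcaccbacbcacacbcbc'
  #18 SA[18]=9  'cabcaccbacbcacacbcbc'
  #19 SA[19]=4  'cacaacabcaccbacbcacacbcbc'
  #20 SA[20]=20  'cacacbcbc'
  #21 SA[21]=22  'cacbcbc'
  #22 SA[22]=12  'caccbacbcacacbcbc'
  #23 SA[23]=1  'cbacacaacabcaccbacbcacacbcbc'
  #24 SA[24]=15  'cbacbcacacbcbc'
  #25 SA[25]=26  'cbc'
  #26 SA[26]=18  'cbcacacbcbc'
  #27 SA[27]=24  'cbcbc'
  #28 SA[28]=14  'ccbacbcacacbcbc'

SA = [7, 10, 5, 8, 3, 21, 0, 17, 23, 13, 2, 16, 27, 19, 11, 25, 28, 6, 9, 4, 20, 22, 12, 1, 15, 26, 18, 24, 14]
i: (SA[i-1],SA[i]) lcp shared
  1: (7,10) 1 'a'
  2: (10,5) 1 'a'
  3: (5,8) 3 'aca'
  4: (8,3) 3 'aca'
  5: (3,21) 4 'acac'
  6: (21,0) 2 'ac'
  7: (0,17) 3 'acb'
  8: (17,23) 4 'acbc'
  9: (23,13) 2 'ac'
  10: (13,2) 0 ''
  11: (2,16) 3 'bac'
  12: (16,27) 1 'b'
  13: (27,19) 2 'bc'
  14: (19,11) 4 'bcac'
  15: (11,25) 2 'bc'
  16: (25,28) 0 ''
  17: (28,6) 1 'c'
  18: (6,9) 2 'ca'
  19: (9,4) 2 'ca'
  20: (4,20) 4 'caca'
  21: (20,22) 3 'cac'
  22: (22,12) 3 'cac'
  23: (12,1) 1 'c'
  24: (1,15) 4 'cbac'
  25: (15,26) 2 'cb'
  26: (26,18) 3 'cbc'
  27: (18,24) 3 'cbc'
  28: (24,14) 1 'c'

[0, 1, 1, 3, 3, 4, 2, 3, 4, 2, 0, 3, 1, 2, 4, 2, 0, 1, 2, 2, 4, 3, 3, 1, 4, 2, 3, 3, 1]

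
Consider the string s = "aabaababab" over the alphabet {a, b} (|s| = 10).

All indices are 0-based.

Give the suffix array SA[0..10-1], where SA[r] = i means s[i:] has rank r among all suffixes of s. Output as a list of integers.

rank | idx | suffix
   0 |   0 | aabaababab
   1 |   3 | aababab
   2 |   8 | ab
   3 |   1 | abaababab
   4 |   6 | abab
   5 |   4 | ababab
   6 |   9 | b
   7 |   2 | baababab
   8 |   7 | bab
   9 |   5 | babab

[0, 3, 8, 1, 6, 4, 9, 2, 7, 5]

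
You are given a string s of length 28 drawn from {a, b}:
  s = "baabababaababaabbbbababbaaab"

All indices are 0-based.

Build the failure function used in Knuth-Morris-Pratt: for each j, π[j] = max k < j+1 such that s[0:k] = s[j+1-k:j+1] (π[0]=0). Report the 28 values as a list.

[0, 0, 0, 1, 2, 1, 2, 1, 2, 3, 4, 5, 6, 7, 3, 4, 1, 1, 1, 2, 1, 2, 1, 1, 2, 3, 0, 1]

π[0] = 0
j=1 s[j]='a': π[1]=0 (border '')
j=2 s[j]='a': π[2]=0 (border '')
j=3 s[j]='b': π[3]=1 (border 'b')
j=4 s[j]='a': π[4]=2 (border 'ba')
j=5 s[j]='b': k: 2→0; π[5]=1 (border 'b')
j=6 s[j]='a': π[6]=2 (border 'ba')
j=7 s[j]='b': k: 2→0; π[7]=1 (border 'b')
j=8 s[j]='a': π[8]=2 (border 'ba')
j=9 s[j]='a': π[9]=3 (border 'baa')
j=10 s[j]='b': π[10]=4 (border 'baab')
j=11 s[j]='a': π[11]=5 (border 'baaba')
j=12 s[j]='b': π[12]=6 (border 'baabab')
j=13 s[j]='a': π[13]=7 (border 'baababa')
j=14 s[j]='a': k: 7→2; π[14]=3 (border 'baa')
j=15 s[j]='b': π[15]=4 (border 'baab')
j=16 s[j]='b': k: 4→1→0; π[16]=1 (border 'b')
j=17 s[j]='b': k: 1→0; π[17]=1 (border 'b')
j=18 s[j]='b': k: 1→0; π[18]=1 (border 'b')
j=19 s[j]='a': π[19]=2 (border 'ba')
j=20 s[j]='b': k: 2→0; π[20]=1 (border 'b')
j=21 s[j]='a': π[21]=2 (border 'ba')
j=22 s[j]='b': k: 2→0; π[22]=1 (border 'b')
j=23 s[j]='b': k: 1→0; π[23]=1 (border 'b')
j=24 s[j]='a': π[24]=2 (border 'ba')
j=25 s[j]='a': π[25]=3 (border 'baa')
j=26 s[j]='a': k: 3→0; π[26]=0 (border '')
j=27 s[j]='b': π[27]=1 (border 'b')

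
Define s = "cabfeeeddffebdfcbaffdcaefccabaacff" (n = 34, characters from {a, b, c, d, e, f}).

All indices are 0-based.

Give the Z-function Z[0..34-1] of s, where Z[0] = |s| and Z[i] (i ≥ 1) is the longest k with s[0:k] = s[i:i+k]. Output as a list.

[34, 0, 0, 0, 0, 0, 0, 0, 0, 0, 0, 0, 0, 0, 0, 1, 0, 0, 0, 0, 0, 2, 0, 0, 0, 1, 3, 0, 0, 0, 0, 1, 0, 0]

Z[0]=34
i=1: outside box; Z[1]=0
i=2: outside box; Z[2]=0
i=3: outside box; Z[3]=0
i=4: outside box; Z[4]=0
i=5: outside box; Z[5]=0
i=6: outside box; Z[6]=0
i=7: outside box; Z[7]=0
i=8: outside box; Z[8]=0
i=9: outside box; Z[9]=0
i=10: outside box; Z[10]=0
i=11: outside box; Z[11]=0
i=12: outside box; Z[12]=0
i=13: outside box; Z[13]=0
i=14: outside box; Z[14]=0
i=15: outside box; Z[15]=1 grow→box=[15,16)
i=16: outside box; Z[16]=0
i=17: outside box; Z[17]=0
i=18: outside box; Z[18]=0
i=19: outside box; Z[19]=0
i=20: outside box; Z[20]=0
i=21: outside box; Z[21]=2 grow→box=[21,23)
i=22: min(r-i=1, Z[1]=0)=0; Z[22]=0
i=23: outside box; Z[23]=0
i=24: outside box; Z[24]=0
i=25: outside box; Z[25]=1 grow→box=[25,26)
i=26: outside box; Z[26]=3 grow→box=[26,29)
i=27: min(r-i=2, Z[1]=0)=0; Z[27]=0
i=28: min(r-i=1, Z[2]=0)=0; Z[28]=0
i=29: outside box; Z[29]=0
i=30: outside box; Z[30]=0
i=31: outside box; Z[31]=1 grow→box=[31,32)
i=32: outside box; Z[32]=0
i=33: outside box; Z[33]=0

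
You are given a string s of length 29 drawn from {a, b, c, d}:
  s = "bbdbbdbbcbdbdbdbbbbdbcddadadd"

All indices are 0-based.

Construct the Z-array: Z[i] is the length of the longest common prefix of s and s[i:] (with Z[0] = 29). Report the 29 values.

[29, 1, 0, 5, 1, 0, 2, 1, 0, 1, 0, 1, 0, 1, 0, 2, 2, 4, 1, 0, 1, 0, 0, 0, 0, 0, 0, 0, 0]

Z[0]=29
i=1: outside box; Z[1]=1 scan→box=[1,2)
i=2: outside box; Z[2]=0
i=3: outside box; Z[3]=5 scan→box=[3,8)
i=4: min(r-i=4, Z[1]=1)=1; Z[4]=1
i=5: min(r-i=3, Z[2]=0)=0; Z[5]=0
i=6: min(r-i=2, Z[3]=5)=2; Z[6]=2
i=7: min(r-i=1, Z[4]=1)=1; Z[7]=1
i=8: outside box; Z[8]=0
i=9: outside box; Z[9]=1 scan→box=[9,10)
i=10: outside box; Z[10]=0
i=11: outside box; Z[11]=1 scan→box=[11,12)
i=12: outside box; Z[12]=0
i=13: outside box; Z[13]=1 scan→box=[13,14)
i=14: outside box; Z[14]=0
i=15: outside box; Z[15]=2 scan→box=[15,17)
i=16: min(r-i=1, Z[1]=1)=1; Z[16]=2 scan→box=[16,18)
i=17: min(r-i=1, Z[1]=1)=1; Z[17]=4 scan→box=[17,21)
i=18: min(r-i=3, Z[1]=1)=1; Z[18]=1
i=19: min(r-i=2, Z[2]=0)=0; Z[19]=0
i=20: min(r-i=1, Z[3]=5)=1; Z[20]=1
i=21: outside box; Z[21]=0
i=22: outside box; Z[22]=0
i=23: outside box; Z[23]=0
i=24: outside box; Z[24]=0
i=25: outside box; Z[25]=0
i=26: outside box; Z[26]=0
i=27: outside box; Z[27]=0
i=28: outside box; Z[28]=0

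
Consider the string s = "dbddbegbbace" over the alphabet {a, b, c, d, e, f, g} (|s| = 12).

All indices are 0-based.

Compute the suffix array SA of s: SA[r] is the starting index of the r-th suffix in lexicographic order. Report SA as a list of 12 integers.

rank | idx | suffix
   0 |   9 | ace
   1 |   8 | bace
   2 |   7 | bbace
   3 |   1 | bddbegbbace
   4 |   4 | begbbace
   5 |  10 | ce
   6 |   0 | dbddbegbbace
   7 |   3 | dbegbbace
   8 |   2 | ddbegbbace
   9 |  11 | e
  10 |   5 | egbbace
  11 |   6 | gbbace

[9, 8, 7, 1, 4, 10, 0, 3, 2, 11, 5, 6]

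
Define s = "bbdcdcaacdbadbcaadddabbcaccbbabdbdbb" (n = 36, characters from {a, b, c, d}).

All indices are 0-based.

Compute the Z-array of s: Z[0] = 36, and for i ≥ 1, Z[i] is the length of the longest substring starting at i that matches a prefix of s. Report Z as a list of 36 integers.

[36, 1, 0, 0, 0, 0, 0, 0, 0, 0, 1, 0, 0, 1, 0, 0, 0, 0, 0, 0, 0, 2, 1, 0, 0, 0, 0, 2, 1, 0, 1, 0, 1, 0, 2, 1]

Z[0]=36
i=1: i≥r, start 0; Z[1]=1 grow→box=[1,2)
i=2: i≥r, start 0; Z[2]=0
i=3: i≥r, start 0; Z[3]=0
i=4: i≥r, start 0; Z[4]=0
i=5: i≥r, start 0; Z[5]=0
i=6: i≥r, start 0; Z[6]=0
i=7: i≥r, start 0; Z[7]=0
i=8: i≥r, start 0; Z[8]=0
i=9: i≥r, start 0; Z[9]=0
i=10: i≥r, start 0; Z[10]=1 grow→box=[10,11)
i=11: i≥r, start 0; Z[11]=0
i=12: i≥r, start 0; Z[12]=0
i=13: i≥r, start 0; Z[13]=1 grow→box=[13,14)
i=14: i≥r, start 0; Z[14]=0
i=15: i≥r, start 0; Z[15]=0
i=16: i≥r, start 0; Z[16]=0
i=17: i≥r, start 0; Z[17]=0
i=18: i≥r, start 0; Z[18]=0
i=19: i≥r, start 0; Z[19]=0
i=20: i≥r, start 0; Z[20]=0
i=21: i≥r, start 0; Z[21]=2 grow→box=[21,23)
i=22: min(r-i=1, Z[1]=1)=1; Z[22]=1
i=23: i≥r, start 0; Z[23]=0
i=24: i≥r, start 0; Z[24]=0
i=25: i≥r, start 0; Z[25]=0
i=26: i≥r, start 0; Z[26]=0
i=27: i≥r, start 0; Z[27]=2 grow→box=[27,29)
i=28: min(r-i=1, Z[1]=1)=1; Z[28]=1
i=29: i≥r, start 0; Z[29]=0
i=30: i≥r, start 0; Z[30]=1 grow→box=[30,31)
i=31: i≥r, start 0; Z[31]=0
i=32: i≥r, start 0; Z[32]=1 grow→box=[32,33)
i=33: i≥r, start 0; Z[33]=0
i=34: i≥r, start 0; Z[34]=2 grow→box=[34,36)
i=35: min(r-i=1, Z[1]=1)=1; Z[35]=1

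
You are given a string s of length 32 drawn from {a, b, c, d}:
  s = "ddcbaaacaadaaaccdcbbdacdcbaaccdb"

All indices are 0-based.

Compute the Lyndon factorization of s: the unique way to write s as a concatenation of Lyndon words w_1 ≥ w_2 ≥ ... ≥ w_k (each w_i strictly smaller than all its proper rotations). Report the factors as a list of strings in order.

["d", "d", "c", "b", "aaacaadaaaccdcbbdacdcbaaccdb"]

emit factor 1: 'd' (i=0, period=1)
emit factor 2: 'd' (i=1, period=1)
emit factor 3: 'c' (i=2, period=1)
emit factor 4: 'b' (i=3, period=1)
emit factor 5: 'aaacaadaaaccdcbbdacdcbaaccdb' (i=4, period=28)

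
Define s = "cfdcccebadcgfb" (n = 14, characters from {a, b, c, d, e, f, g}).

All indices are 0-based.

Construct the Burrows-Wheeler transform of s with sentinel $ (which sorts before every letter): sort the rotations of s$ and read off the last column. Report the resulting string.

rank  rotation         last
    0  $cfdcccebadcgfb  b
    1  adcgfb$cfdccceb  b
    2  b$cfdcccebadcgf  f
    3  badcgfb$cfdccce  e
    4  cccebadcgfb$cfd  d
    5  ccebadcgfb$cfdc  c
    6  cebadcgfb$cfdcc  c
    7  cfdcccebadcgfb$  $
    8  cgfb$cfdcccebad  d
    9  dcccebadcgfb$cf  f
   10  dcgfb$cfdccceba  a
   11  ebadcgfb$cfdccc  c
   12  fb$cfdcccebadcg  g
   13  fdcccebadcgfb$c  c
   14  gfb$cfdcccebadc  c

bbfedcc$dfacgcc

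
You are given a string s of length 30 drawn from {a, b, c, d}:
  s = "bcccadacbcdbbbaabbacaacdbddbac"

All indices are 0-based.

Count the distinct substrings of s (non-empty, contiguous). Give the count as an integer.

rank | idx | suffix
   0 |  14 | aabbacaacdbddbac
   1 |  20 | aacdbddbac
   2 |  15 | abbacaacdbddbac
   3 |  28 | ac
   4 |  18 | acaacdbddbac
   5 |   6 | acbcdbbbaabbacaacdbddbac
   6 |  21 | acdbddbac
   7 |   4 | adacbcdbbbaabbacaacdbddbac
   8 |  13 | baabbacaacdbddbac
   9 |  27 | bac
  10 |  17 | bacaacdbddbac
  11 |  12 | bbaabbacaacdbddbac
  12 |  16 | bbacaacdbddbac
  13 |  11 | bbbaabbacaacdbddbac
  14 |   0 | bcccadacbcdbbbaabbacaacdbddbac
  15 |   8 | bcdbbbaabbacaacdbddbac
  16 |  24 | bddbac
  17 |  29 | c
  18 |  19 | caacdbddbac
  19 |   3 | cadacbcdbbbaabbacaacdbddbac
  20 |   7 | cbcdbbbaabbacaacdbddbac
  21 |   2 | ccadacbcdbbbaabbacaacdbddbac
  22 |   1 | cccadacbcdbbbaabbacaacdbddbac
  23 |   9 | cdbbbaabbacaacdbddbac
  24 |  22 | cdbddbac
  25 |   5 | dacbcdbbbaabbacaacdbddbac
  26 |  26 | dbac
  27 |  10 | dbbbaabbacaacdbddbac
  28 |  23 | dbddbac
  29 |  25 | ddbac

SA = [14, 20, 15, 28, 18, 6, 21, 4, 13, 27, 17, 12, 16, 11, 0, 8, 24, 29, 19, 3, 7, 2, 1, 9, 22, 5, 26, 10, 23, 25]
[i] adj suffixes → lcp
  [1] 14/20 → 2 ('aa')
  [2] 20/15 → 1 ('a')
  [3] 15/28 → 1 ('a')
  [4] 28/18 → 2 ('ac')
  [5] 18/6 → 2 ('ac')
  [6] 6/21 → 2 ('ac')
  [7] 21/4 → 1 ('a')
  [8] 4/13 → 0 ('')
  [9] 13/27 → 2 ('ba')
  [10] 27/17 → 3 ('bac')
  [11] 17/12 → 1 ('b')
  [12] 12/16 → 3 ('bba')
  [13] 16/11 → 2 ('bb')
  [14] 11/0 → 1 ('b')
  [15] 0/8 → 2 ('bc')
  [16] 8/24 → 1 ('b')
  [17] 24/29 → 0 ('')
  [18] 29/19 → 1 ('c')
  [19] 19/3 → 2 ('ca')
  [20] 3/7 → 1 ('c')
  [21] 7/2 → 1 ('c')
  [22] 2/1 → 2 ('cc')
  [23] 1/9 → 1 ('c')
  [24] 9/22 → 3 ('cdb')
  [25] 22/5 → 0 ('')
  [26] 5/26 → 1 ('d')
  [27] 26/10 → 2 ('db')
  [28] 10/23 → 2 ('db')
  [29] 23/25 → 1 ('d')

n(n+1)/2 = 30·31/2 = 465
Σ LCP = 0 + 2 + 1 + 1 + 2 + 2 + 2 + 1 + 0 + 2 + 3 + 1 + 3 + 2 + 1 + 2 + 1 + 0 + 1 + 2 + 1 + 1 + 2 + 1 + 3 + 0 + 1 + 2 + 2 + 1 = 43
distinct = 465 − 43 = 422

422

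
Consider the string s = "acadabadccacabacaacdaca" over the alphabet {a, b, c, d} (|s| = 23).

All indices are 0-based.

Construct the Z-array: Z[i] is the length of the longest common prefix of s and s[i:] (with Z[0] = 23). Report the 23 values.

[23, 0, 1, 0, 1, 0, 1, 0, 0, 0, 3, 0, 1, 0, 3, 0, 1, 2, 0, 0, 3, 0, 1]

Z[0]=23
i=1: fresh scan; Z[1]=0
i=2: fresh scan; Z[2]=1 scan→box=[2,3)
i=3: fresh scan; Z[3]=0
i=4: fresh scan; Z[4]=1 scan→box=[4,5)
i=5: fresh scan; Z[5]=0
i=6: fresh scan; Z[6]=1 scan→box=[6,7)
i=7: fresh scan; Z[7]=0
i=8: fresh scan; Z[8]=0
i=9: fresh scan; Z[9]=0
i=10: fresh scan; Z[10]=3 scan→box=[10,13)
i=11: min(r-i=2, Z[1]=0)=0; Z[11]=0
i=12: min(r-i=1, Z[2]=1)=1; Z[12]=1
i=13: fresh scan; Z[13]=0
i=14: fresh scan; Z[14]=3 scan→box=[14,17)
i=15: min(r-i=2, Z[1]=0)=0; Z[15]=0
i=16: min(r-i=1, Z[2]=1)=1; Z[16]=1
i=17: fresh scan; Z[17]=2 scan→box=[17,19)
i=18: min(r-i=1, Z[1]=0)=0; Z[18]=0
i=19: fresh scan; Z[19]=0
i=20: fresh scan; Z[20]=3 scan→box=[20,23)
i=21: min(r-i=2, Z[1]=0)=0; Z[21]=0
i=22: min(r-i=1, Z[2]=1)=1; Z[22]=1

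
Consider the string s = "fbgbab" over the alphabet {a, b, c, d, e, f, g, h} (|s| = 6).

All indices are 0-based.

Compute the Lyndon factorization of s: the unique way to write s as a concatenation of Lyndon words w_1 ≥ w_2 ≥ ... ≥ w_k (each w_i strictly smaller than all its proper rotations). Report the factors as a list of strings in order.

emit factor 1: 'f' (i=0, period=1)
emit factor 2: 'bg' (i=1, period=2)
emit factor 3: 'b' (i=3, period=1)
emit factor 4: 'ab' (i=4, period=2)

["f", "bg", "b", "ab"]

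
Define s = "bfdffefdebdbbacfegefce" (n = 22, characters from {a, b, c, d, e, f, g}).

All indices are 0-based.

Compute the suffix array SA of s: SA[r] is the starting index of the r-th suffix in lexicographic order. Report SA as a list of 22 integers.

[13, 12, 11, 9, 0, 20, 14, 10, 7, 2, 21, 8, 18, 5, 16, 19, 6, 1, 4, 15, 3, 17]

sorted suffixes:
  #0 SA[0]=13  'acfegefce'
  #1 SA[1]=12  'bacfegefce'
  #2 SA[2]=11  'bbacfegefce'
  #3 SA[3]=9  'bdbbacfegefce'
  #4 SA[4]=0  'bfdffefdebdbbacfegefce'
  #5 SA[5]=20  'ce'
  #6 SA[6]=14  'cfegefce'
  #7 SA[7]=10  'dbbacfegefce'
  #8 SA[8]=7  'debdbbacfegefce'
  #9 SA[9]=2  'dffefdebdbbacfegefce'
  #10 SA[10]=21  'e'
  #11 SA[11]=8  'ebdbbacfegefce'
  #12 SA[12]=18  'efce'
  #13 SA[13]=5  'efdebdbbacfegefce'
  #14 SA[14]=16  'egefce'
  #15 SA[15]=19  'fce'
  #16 SA[16]=6  'fdebdbbacfegefce'
  #17 SA[17]=1  'fdffefdebdbbacfegefce'
  #18 SA[18]=4  'fefdebdbbacfegefce'
  #19 SA[19]=15  'fegefce'
  #20 SA[20]=3  'ffefdebdbbacfegefce'
  #21 SA[21]=17  'gefce'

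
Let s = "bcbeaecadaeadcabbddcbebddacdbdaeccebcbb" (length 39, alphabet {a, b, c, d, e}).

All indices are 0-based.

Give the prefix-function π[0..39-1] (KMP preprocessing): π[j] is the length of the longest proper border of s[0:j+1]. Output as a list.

[0, 0, 1, 0, 0, 0, 0, 0, 0, 0, 0, 0, 0, 0, 0, 1, 1, 0, 0, 0, 1, 0, 1, 0, 0, 0, 0, 0, 1, 0, 0, 0, 0, 0, 0, 1, 2, 3, 1]

π[0] = 0
j=1 s[j]='c': π[1]=0 (border '')
j=2 s[j]='b': π[2]=1 (border 'b')
j=3 s[j]='e': k: 1→0; π[3]=0 (border '')
j=4 s[j]='a': π[4]=0 (border '')
j=5 s[j]='e': π[5]=0 (border '')
j=6 s[j]='c': π[6]=0 (border '')
j=7 s[j]='a': π[7]=0 (border '')
j=8 s[j]='d': π[8]=0 (border '')
j=9 s[j]='a': π[9]=0 (border '')
j=10 s[j]='e': π[10]=0 (border '')
j=11 s[j]='a': π[11]=0 (border '')
j=12 s[j]='d': π[12]=0 (border '')
j=13 s[j]='c': π[13]=0 (border '')
j=14 s[j]='a': π[14]=0 (border '')
j=15 s[j]='b': π[15]=1 (border 'b')
j=16 s[j]='b': k: 1→0; π[16]=1 (border 'b')
j=17 s[j]='d': k: 1→0; π[17]=0 (border '')
j=18 s[j]='d': π[18]=0 (border '')
j=19 s[j]='c': π[19]=0 (border '')
j=20 s[j]='b': π[20]=1 (border 'b')
j=21 s[j]='e': k: 1→0; π[21]=0 (border '')
j=22 s[j]='b': π[22]=1 (border 'b')
j=23 s[j]='d': k: 1→0; π[23]=0 (border '')
j=24 s[j]='d': π[24]=0 (border '')
j=25 s[j]='a': π[25]=0 (border '')
j=26 s[j]='c': π[26]=0 (border '')
j=27 s[j]='d': π[27]=0 (border '')
j=28 s[j]='b': π[28]=1 (border 'b')
j=29 s[j]='d': k: 1→0; π[29]=0 (border '')
j=30 s[j]='a': π[30]=0 (border '')
j=31 s[j]='e': π[31]=0 (border '')
j=32 s[j]='c': π[32]=0 (border '')
j=33 s[j]='c': π[33]=0 (border '')
j=34 s[j]='e': π[34]=0 (border '')
j=35 s[j]='b': π[35]=1 (border 'b')
j=36 s[j]='c': π[36]=2 (border 'bc')
j=37 s[j]='b': π[37]=3 (border 'bcb')
j=38 s[j]='b': k: 3→1→0; π[38]=1 (border 'b')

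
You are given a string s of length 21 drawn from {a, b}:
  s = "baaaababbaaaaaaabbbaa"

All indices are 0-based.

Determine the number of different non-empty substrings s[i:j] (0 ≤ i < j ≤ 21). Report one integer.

sorted suffixes:
  #0 SA[0]=20  'a'
  #1 SA[1]=19  'aa'
  #2 SA[2]=9  'aaaaaaabbbaa'
  #3 SA[3]=10  'aaaaaabbbaa'
  #4 SA[4]=11  'aaaaabbbaa'
  #5 SA[5]=1  'aaaababbaaaaaaabbbaa'
  #6 SA[6]=12  'aaaabbbaa'
  #7 SA[7]=2  'aaababbaaaaaaabbbaa'
  #8 SA[8]=13  'aaabbbaa'
  #9 SA[9]=3  'aababbaaaaaaabbbaa'
  #10 SA[10]=14  'aabbbaa'
  #11 SA[11]=4  'ababbaaaaaaabbbaa'
  #12 SA[12]=6  'abbaaaaaaabbbaa'
  #13 SA[13]=15  'abbbaa'
  #14 SA[14]=18  'baa'
  #15 SA[15]=8  'baaaaaaabbbaa'
  #16 SA[16]=0  'baaaababbaaaaaaabbbaa'
  #17 SA[17]=5  'babbaaaaaaabbbaa'
  #18 SA[18]=17  'bbaa'
  #19 SA[19]=7  'bbaaaaaaabbbaa'
  #20 SA[20]=16  'bbbaa'

SA = [20, 19, 9, 10, 11, 1, 12, 2, 13, 3, 14, 4, 6, 15, 18, 8, 0, 5, 17, 7, 16]
[i] adj suffixes → lcp
  [1] 20/19 → 1 ('a')
  [2] 19/9 → 2 ('aa')
  [3] 9/10 → 6 ('aaaaaa')
  [4] 10/11 → 5 ('aaaaa')
  [5] 11/1 → 4 ('aaaa')
  [6] 1/12 → 5 ('aaaab')
  [7] 12/2 → 3 ('aaa')
  [8] 2/13 → 4 ('aaab')
  [9] 13/3 → 2 ('aa')
  [10] 3/14 → 3 ('aab')
  [11] 14/4 → 1 ('a')
  [12] 4/6 → 2 ('ab')
  [13] 6/15 → 3 ('abb')
  [14] 15/18 → 0 ('')
  [15] 18/8 → 3 ('baa')
  [16] 8/0 → 5 ('baaaa')
  [17] 0/5 → 2 ('ba')
  [18] 5/17 → 1 ('b')
  [19] 17/7 → 4 ('bbaa')
  [20] 7/16 → 2 ('bb')

n(n+1)/2 = 21·22/2 = 231
Σ LCP = 0 + 1 + 2 + 6 + 5 + 4 + 5 + 3 + 4 + 2 + 3 + 1 + 2 + 3 + 0 + 3 + 5 + 2 + 1 + 4 + 2 = 58
distinct = 231 − 58 = 173

173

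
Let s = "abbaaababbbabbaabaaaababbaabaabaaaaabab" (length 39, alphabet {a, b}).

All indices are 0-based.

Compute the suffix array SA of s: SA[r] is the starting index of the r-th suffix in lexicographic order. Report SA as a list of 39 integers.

[31, 32, 17, 33, 18, 3, 28, 14, 25, 34, 19, 4, 37, 29, 15, 26, 35, 20, 5, 0, 11, 22, 7, 38, 30, 16, 2, 27, 13, 24, 36, 10, 21, 6, 1, 12, 23, 9, 8]

rank→(start, suffix):
  0 → (31, 'aaaaabab')
  1 → (32, 'aaaabab')
  2 → (17, 'aaaababbaabaabaaaaabab')
  3 → (33, 'aaabab')
  4 → (18, 'aaababbaabaabaaaaabab')
  5 → (3, 'aaababbbabbaabaaaababbaabaabaaaaabab')
  6 → (28, 'aabaaaaabab')
  7 → (14, 'aabaaaababbaabaabaaaaabab')
  8 → (25, 'aabaabaaaaabab')
  9 → (34, 'aabab')
  10 → (19, 'aababbaabaabaaaaabab')
  11 → (4, 'aababbbabbaabaaaababbaabaabaaaaabab')
  12 → (37, 'ab')
  13 → (29, 'abaaaaabab')
  14 → (15, 'abaaaababbaabaabaaaaabab')
  15 → (26, 'abaabaaaaabab')
  16 → (35, 'abab')
  17 → (20, 'ababbaabaabaaaaabab')
  18 → (5, 'ababbbabbaabaaaababbaabaabaaaaabab')
  19 → (0, 'abbaaababbbabbaabaaaababbaabaabaaaaabab')
  20 → (11, 'abbaabaaaababbaabaabaaaaabab')
  21 → (22, 'abbaabaabaaaaabab')
  22 → (7, 'abbbabbaabaaaababbaabaabaaaaabab')
  23 → (38, 'b')
  24 → (30, 'baaaaabab')
  25 → (16, 'baaaababbaabaabaaaaabab')
  26 → (2, 'baaababbbabbaabaaaababbaabaabaaaaabab')
  27 → (27, 'baabaaaaabab')
  28 → (13, 'baabaaaababbaabaabaaaaabab')
  29 → (24, 'baabaabaaaaabab')
  30 → (36, 'bab')
  31 → (10, 'babbaabaaaababbaabaabaaaaabab')
  32 → (21, 'babbaabaabaaaaabab')
  33 → (6, 'babbbabbaabaaaababbaabaabaaaaabab')
  34 → (1, 'bbaaababbbabbaabaaaababbaabaabaaaaabab')
  35 → (12, 'bbaabaaaababbaabaabaaaaabab')
  36 → (23, 'bbaabaabaaaaabab')
  37 → (9, 'bbabbaabaaaababbaabaabaaaaabab')
  38 → (8, 'bbbabbaabaaaababbaabaabaaaaabab')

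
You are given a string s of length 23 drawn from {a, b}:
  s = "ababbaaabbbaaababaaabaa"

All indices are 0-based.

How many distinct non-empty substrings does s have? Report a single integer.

210

rank | idx | suffix
   0 |  22 | a
   1 |  21 | aa
   2 |  17 | aaabaa
   3 |  11 | aaababaaabaa
   4 |   5 | aaabbbaaababaaabaa
   5 |  18 | aabaa
   6 |  12 | aababaaabaa
   7 |   6 | aabbbaaababaaabaa
   8 |  19 | abaa
   9 |  15 | abaaabaa
  10 |  13 | ababaaabaa
  11 |   0 | ababbaaabbbaaababaaabaa
  12 |   2 | abbaaabbbaaababaaabaa
  13 |   7 | abbbaaababaaabaa
  14 |  20 | baa
  15 |  16 | baaabaa
  16 |  10 | baaababaaabaa
  17 |   4 | baaabbbaaababaaabaa
  18 |  14 | babaaabaa
  19 |   1 | babbaaabbbaaababaaabaa
  20 |   9 | bbaaababaaabaa
  21 |   3 | bbaaabbbaaababaaabaa
  22 |   8 | bbbaaababaaabaa

SA = [22, 21, 17, 11, 5, 18, 12, 6, 19, 15, 13, 0, 2, 7, 20, 16, 10, 4, 14, 1, 9, 3, 8]
i: (SA[i-1],SA[i]) lcp shared
  1: (22,21) 1 'a'
  2: (21,17) 2 'aa'
  3: (17,11) 5 'aaaba'
  4: (11,5) 4 'aaab'
  5: (5,18) 2 'aa'
  6: (18,12) 4 'aaba'
  7: (12,6) 3 'aab'
  8: (6,19) 1 'a'
  9: (19,15) 4 'abaa'
  10: (15,13) 3 'aba'
  11: (13,0) 4 'abab'
  12: (0,2) 2 'ab'
  13: (2,7) 3 'abb'
  14: (7,20) 0 ''
  15: (20,16) 3 'baa'
  16: (16,10) 6 'baaaba'
  17: (10,4) 5 'baaab'
  18: (4,14) 2 'ba'
  19: (14,1) 3 'bab'
  20: (1,9) 1 'b'
  21: (9,3) 6 'bbaaab'
  22: (3,8) 2 'bb'

n(n+1)/2 = 23·24/2 = 276
Σ LCP = 0 + 1 + 2 + 5 + 4 + 2 + 4 + 3 + 1 + 4 + 3 + 4 + 2 + 3 + 0 + 3 + 6 + 5 + 2 + 3 + 1 + 6 + 2 = 66
distinct = 276 − 66 = 210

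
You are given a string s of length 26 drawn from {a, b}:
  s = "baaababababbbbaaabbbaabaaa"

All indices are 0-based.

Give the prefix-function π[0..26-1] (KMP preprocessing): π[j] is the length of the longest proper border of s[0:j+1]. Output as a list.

π[0] = 0
j=1 s[j]='a': π[1]=0 (border '')
j=2 s[j]='a': π[2]=0 (border '')
j=3 s[j]='a': π[3]=0 (border '')
j=4 s[j]='b': π[4]=1 (border 'b')
j=5 s[j]='a': π[5]=2 (border 'ba')
j=6 s[j]='b': k: 2→0; π[6]=1 (border 'b')
j=7 s[j]='a': π[7]=2 (border 'ba')
j=8 s[j]='b': k: 2→0; π[8]=1 (border 'b')
j=9 s[j]='a': π[9]=2 (border 'ba')
j=10 s[j]='b': k: 2→0; π[10]=1 (border 'b')
j=11 s[j]='b': k: 1→0; π[11]=1 (border 'b')
j=12 s[j]='b': k: 1→0; π[12]=1 (border 'b')
j=13 s[j]='b': k: 1→0; π[13]=1 (border 'b')
j=14 s[j]='a': π[14]=2 (border 'ba')
j=15 s[j]='a': π[15]=3 (border 'baa')
j=16 s[j]='a': π[16]=4 (border 'baaa')
j=17 s[j]='b': π[17]=5 (border 'baaab')
j=18 s[j]='b': k: 5→1→0; π[18]=1 (border 'b')
j=19 s[j]='b': k: 1→0; π[19]=1 (border 'b')
j=20 s[j]='a': π[20]=2 (border 'ba')
j=21 s[j]='a': π[21]=3 (border 'baa')
j=22 s[j]='b': k: 3→0; π[22]=1 (border 'b')
j=23 s[j]='a': π[23]=2 (border 'ba')
j=24 s[j]='a': π[24]=3 (border 'baa')
j=25 s[j]='a': π[25]=4 (border 'baaa')

[0, 0, 0, 0, 1, 2, 1, 2, 1, 2, 1, 1, 1, 1, 2, 3, 4, 5, 1, 1, 2, 3, 1, 2, 3, 4]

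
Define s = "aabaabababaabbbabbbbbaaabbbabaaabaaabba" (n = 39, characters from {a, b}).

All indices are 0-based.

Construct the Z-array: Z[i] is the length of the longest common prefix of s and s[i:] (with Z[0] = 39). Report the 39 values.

Z[0]=39
i=1: i≥r, start 0; Z[1]=1 extend→box=[1,2)
i=2: i≥r, start 0; Z[2]=0
i=3: i≥r, start 0; Z[3]=4 extend→box=[3,7)
i=4: min(r-i=3, Z[1]=1)=1; Z[4]=1
i=5: min(r-i=2, Z[2]=0)=0; Z[5]=0
i=6: min(r-i=1, Z[3]=4)=1; Z[6]=1
i=7: i≥r, start 0; Z[7]=0
i=8: i≥r, start 0; Z[8]=1 extend→box=[8,9)
i=9: i≥r, start 0; Z[9]=0
i=10: i≥r, start 0; Z[10]=3 extend→box=[10,13)
i=11: min(r-i=2, Z[1]=1)=1; Z[11]=1
i=12: min(r-i=1, Z[2]=0)=0; Z[12]=0
i=13: i≥r, start 0; Z[13]=0
i=14: i≥r, start 0; Z[14]=0
i=15: i≥r, start 0; Z[15]=1 extend→box=[15,16)
i=16: i≥r, start 0; Z[16]=0
i=17: i≥r, start 0; Z[17]=0
i=18: i≥r, start 0; Z[18]=0
i=19: i≥r, start 0; Z[19]=0
i=20: i≥r, start 0; Z[20]=0
i=21: i≥r, start 0; Z[21]=2 extend→box=[21,23)
i=22: min(r-i=1, Z[1]=1)=1; Z[22]=3 extend→box=[22,25)
i=23: min(r-i=2, Z[1]=1)=1; Z[23]=1
i=24: min(r-i=1, Z[2]=0)=0; Z[24]=0
i=25: i≥r, start 0; Z[25]=0
i=26: i≥r, start 0; Z[26]=0
i=27: i≥r, start 0; Z[27]=1 extend→box=[27,28)
i=28: i≥r, start 0; Z[28]=0
i=29: i≥r, start 0; Z[29]=2 extend→box=[29,31)
i=30: min(r-i=1, Z[1]=1)=1; Z[30]=5 extend→box=[30,35)
i=31: min(r-i=4, Z[1]=1)=1; Z[31]=1
i=32: min(r-i=3, Z[2]=0)=0; Z[32]=0
i=33: min(r-i=2, Z[3]=4)=2; Z[33]=2
i=34: min(r-i=1, Z[4]=1)=1; Z[34]=3 extend→box=[34,37)
i=35: min(r-i=2, Z[1]=1)=1; Z[35]=1
i=36: min(r-i=1, Z[2]=0)=0; Z[36]=0
i=37: i≥r, start 0; Z[37]=0
i=38: i≥r, start 0; Z[38]=1 extend→box=[38,39)

[39, 1, 0, 4, 1, 0, 1, 0, 1, 0, 3, 1, 0, 0, 0, 1, 0, 0, 0, 0, 0, 2, 3, 1, 0, 0, 0, 1, 0, 2, 5, 1, 0, 2, 3, 1, 0, 0, 1]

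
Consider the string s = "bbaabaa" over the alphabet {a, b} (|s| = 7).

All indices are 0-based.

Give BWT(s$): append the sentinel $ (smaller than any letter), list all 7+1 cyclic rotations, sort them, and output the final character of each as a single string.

aabbaab$

rank  rotation  last
    0  $bbaabaa  a
    1  a$bbaaba  a
    2  aa$bbaab  b
    3  aabaa$bb  b
    4  abaa$bba  a
    5  baa$bbaa  a
    6  baabaa$b  b
    7  bbaabaa$  $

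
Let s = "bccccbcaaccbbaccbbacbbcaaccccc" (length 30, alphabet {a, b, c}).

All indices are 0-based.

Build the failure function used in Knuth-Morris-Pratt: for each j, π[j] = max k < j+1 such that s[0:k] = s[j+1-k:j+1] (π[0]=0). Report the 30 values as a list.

π[0] = 0
j=1 s[j]='c': π[1]=0 (border '')
j=2 s[j]='c': π[2]=0 (border '')
j=3 s[j]='c': π[3]=0 (border '')
j=4 s[j]='c': π[4]=0 (border '')
j=5 s[j]='b': π[5]=1 (border 'b')
j=6 s[j]='c': π[6]=2 (border 'bc')
j=7 s[j]='a': k: 2→0; π[7]=0 (border '')
j=8 s[j]='a': π[8]=0 (border '')
j=9 s[j]='c': π[9]=0 (border '')
j=10 s[j]='c': π[10]=0 (border '')
j=11 s[j]='b': π[11]=1 (border 'b')
j=12 s[j]='b': k: 1→0; π[12]=1 (border 'b')
j=13 s[j]='a': k: 1→0; π[13]=0 (border '')
j=14 s[j]='c': π[14]=0 (border '')
j=15 s[j]='c': π[15]=0 (border '')
j=16 s[j]='b': π[16]=1 (border 'b')
j=17 s[j]='b': k: 1→0; π[17]=1 (border 'b')
j=18 s[j]='a': k: 1→0; π[18]=0 (border '')
j=19 s[j]='c': π[19]=0 (border '')
j=20 s[j]='b': π[20]=1 (border 'b')
j=21 s[j]='b': k: 1→0; π[21]=1 (border 'b')
j=22 s[j]='c': π[22]=2 (border 'bc')
j=23 s[j]='a': k: 2→0; π[23]=0 (border '')
j=24 s[j]='a': π[24]=0 (border '')
j=25 s[j]='c': π[25]=0 (border '')
j=26 s[j]='c': π[26]=0 (border '')
j=27 s[j]='c': π[27]=0 (border '')
j=28 s[j]='c': π[28]=0 (border '')
j=29 s[j]='c': π[29]=0 (border '')

[0, 0, 0, 0, 0, 1, 2, 0, 0, 0, 0, 1, 1, 0, 0, 0, 1, 1, 0, 0, 1, 1, 2, 0, 0, 0, 0, 0, 0, 0]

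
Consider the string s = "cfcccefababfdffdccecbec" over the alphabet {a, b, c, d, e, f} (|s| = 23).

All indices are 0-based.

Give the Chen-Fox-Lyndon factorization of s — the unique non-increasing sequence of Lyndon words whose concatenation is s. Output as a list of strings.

emit factor 1: 'cf' (i=0, period=2)
emit factor 2: 'cccef' (i=2, period=5)
emit factor 3: 'ababfdffdccecbec' (i=7, period=16)

["cf", "cccef", "ababfdffdccecbec"]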